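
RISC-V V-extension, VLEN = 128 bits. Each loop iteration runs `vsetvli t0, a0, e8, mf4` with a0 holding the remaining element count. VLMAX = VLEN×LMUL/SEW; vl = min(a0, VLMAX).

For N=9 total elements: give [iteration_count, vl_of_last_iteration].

[iterations, last_vl] = [3, 1]

lanes per group: 128·1/4/8 = 4
9 elements at 4/iter → 3 passes, remainder 1 on the last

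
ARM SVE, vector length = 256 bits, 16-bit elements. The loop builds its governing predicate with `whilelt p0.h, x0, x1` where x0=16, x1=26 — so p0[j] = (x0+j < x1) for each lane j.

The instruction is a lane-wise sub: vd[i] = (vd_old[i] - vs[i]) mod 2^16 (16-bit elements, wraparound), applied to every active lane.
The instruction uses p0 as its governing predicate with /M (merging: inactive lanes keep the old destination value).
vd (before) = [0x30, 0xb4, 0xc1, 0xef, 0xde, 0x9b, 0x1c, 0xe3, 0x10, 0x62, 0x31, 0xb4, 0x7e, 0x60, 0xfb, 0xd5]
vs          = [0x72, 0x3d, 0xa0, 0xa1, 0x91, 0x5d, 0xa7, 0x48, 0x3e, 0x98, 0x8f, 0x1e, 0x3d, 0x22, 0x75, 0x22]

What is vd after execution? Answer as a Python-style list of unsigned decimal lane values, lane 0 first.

register lanes = 256/16 = 16
whilelt: lane j active iff 16+j < 26 → j < 10 → 10 active
  i=0: sub(0x30,0x72) → 65470
  i=1: sub(0xb4,0x3d) → 119
  i=2: sub(0xc1,0xa0) → 33
  i=3: sub(0xef,0xa1) → 78
  i=4: sub(0xde,0x91) → 77
  i=5: sub(0x9b,0x5d) → 62
  i=6: sub(0x1c,0xa7) → 65397
  i=7: sub(0xe3,0x48) → 155
  i=8: sub(0x10,0x3e) → 65490
  i=9: sub(0x62,0x98) → 65482
  i=10: tail/keep → 49
  i=11: tail/keep → 180
  i=12: tail/keep → 126
  i=13: tail/keep → 96
  i=14: tail/keep → 251
  i=15: tail/keep → 213

vd = [65470, 119, 33, 78, 77, 62, 65397, 155, 65490, 65482, 49, 180, 126, 96, 251, 213]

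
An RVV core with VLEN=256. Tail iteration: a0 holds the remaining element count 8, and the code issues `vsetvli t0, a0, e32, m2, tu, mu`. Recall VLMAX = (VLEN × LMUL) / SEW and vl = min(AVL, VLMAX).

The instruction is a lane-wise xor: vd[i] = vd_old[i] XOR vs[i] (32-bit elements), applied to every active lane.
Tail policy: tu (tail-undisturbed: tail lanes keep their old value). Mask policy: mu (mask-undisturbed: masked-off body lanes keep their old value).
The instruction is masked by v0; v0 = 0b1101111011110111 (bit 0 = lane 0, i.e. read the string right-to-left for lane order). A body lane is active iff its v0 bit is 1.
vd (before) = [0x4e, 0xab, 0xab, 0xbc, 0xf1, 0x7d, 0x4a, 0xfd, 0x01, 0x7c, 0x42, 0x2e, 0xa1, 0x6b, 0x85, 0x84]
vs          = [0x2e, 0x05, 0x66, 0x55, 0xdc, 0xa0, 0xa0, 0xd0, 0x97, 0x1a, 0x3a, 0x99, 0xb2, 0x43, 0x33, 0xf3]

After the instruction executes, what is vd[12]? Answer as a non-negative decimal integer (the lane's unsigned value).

lanes per group: 256·2/32 = 16
vl = min(AVL, VLMAX) = min(8, 16) = 8
  i=0: xor(0x4e,0x2e) → 96
  i=1: xor(0xab,0x05) → 174
  i=2: xor(0xab,0x66) → 205
  i=3: mask-off/keep → 188
  i=4: xor(0xf1,0xdc) → 45
  i=5: xor(0x7d,0xa0) → 221
  i=6: xor(0x4a,0xa0) → 234
  i=7: xor(0xfd,0xd0) → 45
  i=8: tail/keep → 1
  i=9: tail/keep → 124
  i=10: tail/keep → 66
  i=11: tail/keep → 46
  i=12: tail/keep → 161
  i=13: tail/keep → 107
  i=14: tail/keep → 133
  i=15: tail/keep → 132

vd[12] = 161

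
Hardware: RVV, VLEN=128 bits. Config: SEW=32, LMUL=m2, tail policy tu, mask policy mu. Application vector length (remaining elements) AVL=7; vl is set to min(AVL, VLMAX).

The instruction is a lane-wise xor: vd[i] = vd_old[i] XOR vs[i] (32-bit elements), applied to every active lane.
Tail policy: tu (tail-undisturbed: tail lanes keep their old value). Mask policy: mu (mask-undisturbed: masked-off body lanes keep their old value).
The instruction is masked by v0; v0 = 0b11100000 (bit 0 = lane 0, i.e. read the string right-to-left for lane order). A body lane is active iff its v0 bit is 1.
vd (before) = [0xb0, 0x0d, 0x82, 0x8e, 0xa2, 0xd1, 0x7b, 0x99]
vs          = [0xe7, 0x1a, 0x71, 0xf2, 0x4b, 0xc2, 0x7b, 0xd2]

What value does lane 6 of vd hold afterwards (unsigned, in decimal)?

VLMAX = (128 × 2) / 32 = 8 lanes
AVL=7 ≤ VLMAX=8, so vl = 7
  i=0: mask-off/keep → 176
  i=1: mask-off/keep → 13
  i=2: mask-off/keep → 130
  i=3: mask-off/keep → 142
  i=4: mask-off/keep → 162
  i=5: xor(0xd1,0xc2) → 19
  i=6: xor(0x7b,0x7b) → 0
  i=7: tail/keep → 153

vd[6] = 0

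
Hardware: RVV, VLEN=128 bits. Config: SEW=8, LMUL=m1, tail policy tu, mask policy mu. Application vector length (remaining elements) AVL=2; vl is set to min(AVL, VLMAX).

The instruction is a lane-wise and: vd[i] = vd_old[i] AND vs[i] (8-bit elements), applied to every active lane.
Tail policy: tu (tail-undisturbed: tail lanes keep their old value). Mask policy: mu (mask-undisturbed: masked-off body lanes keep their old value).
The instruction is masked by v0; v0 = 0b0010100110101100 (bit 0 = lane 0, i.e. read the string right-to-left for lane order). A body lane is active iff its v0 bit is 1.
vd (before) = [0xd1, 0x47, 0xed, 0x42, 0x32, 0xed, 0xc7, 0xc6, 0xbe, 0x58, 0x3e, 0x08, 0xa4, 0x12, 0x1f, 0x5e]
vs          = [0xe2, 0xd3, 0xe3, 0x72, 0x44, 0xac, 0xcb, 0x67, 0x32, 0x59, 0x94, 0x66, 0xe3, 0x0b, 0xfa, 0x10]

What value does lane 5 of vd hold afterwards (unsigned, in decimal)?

lanes per group: 128·1/8 = 16
AVL=2 ≤ VLMAX=16, so vl = 2
[0] mask-off/keep = 0xd1
[1] mask-off/keep = 0x47
[2] tail/keep = 0xed
[3] tail/keep = 0x42
[4] tail/keep = 0x32
[5] tail/keep = 0xed
[6] tail/keep = 0xc7
[7] tail/keep = 0xc6
[8] tail/keep = 0xbe
[9] tail/keep = 0x58
[10] tail/keep = 0x3e
[11] tail/keep = 0x08
[12] tail/keep = 0xa4
[13] tail/keep = 0x12
[14] tail/keep = 0x1f
[15] tail/keep = 0x5e

vd[5] = 237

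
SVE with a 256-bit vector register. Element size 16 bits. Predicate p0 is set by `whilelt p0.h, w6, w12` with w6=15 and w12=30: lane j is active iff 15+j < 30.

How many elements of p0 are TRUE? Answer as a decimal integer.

register lanes = 256/16 = 16
active while 15+j < 30, i.e. j ∈ [0,15) capped at 16 ⇒ 15

vl = 15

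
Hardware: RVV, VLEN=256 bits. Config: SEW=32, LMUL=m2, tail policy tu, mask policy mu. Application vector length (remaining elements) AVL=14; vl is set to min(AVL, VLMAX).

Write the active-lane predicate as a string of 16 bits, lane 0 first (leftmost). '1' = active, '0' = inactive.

predicate = 1111111111111100

lanes per group: 256·2/32 = 16
AVL=14 ≤ VLMAX=16, so vl = 14
bits (lane 0 leftmost): 1111111111111100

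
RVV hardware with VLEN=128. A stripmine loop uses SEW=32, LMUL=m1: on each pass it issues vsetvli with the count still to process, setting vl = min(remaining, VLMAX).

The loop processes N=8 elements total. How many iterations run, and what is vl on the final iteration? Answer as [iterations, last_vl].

[iterations, last_vl] = [2, 4]

VLMAX = VLEN×LMUL/SEW = 128×1/32 = 4
iterations = ceil(8/4) = 2; final-pass vl = 4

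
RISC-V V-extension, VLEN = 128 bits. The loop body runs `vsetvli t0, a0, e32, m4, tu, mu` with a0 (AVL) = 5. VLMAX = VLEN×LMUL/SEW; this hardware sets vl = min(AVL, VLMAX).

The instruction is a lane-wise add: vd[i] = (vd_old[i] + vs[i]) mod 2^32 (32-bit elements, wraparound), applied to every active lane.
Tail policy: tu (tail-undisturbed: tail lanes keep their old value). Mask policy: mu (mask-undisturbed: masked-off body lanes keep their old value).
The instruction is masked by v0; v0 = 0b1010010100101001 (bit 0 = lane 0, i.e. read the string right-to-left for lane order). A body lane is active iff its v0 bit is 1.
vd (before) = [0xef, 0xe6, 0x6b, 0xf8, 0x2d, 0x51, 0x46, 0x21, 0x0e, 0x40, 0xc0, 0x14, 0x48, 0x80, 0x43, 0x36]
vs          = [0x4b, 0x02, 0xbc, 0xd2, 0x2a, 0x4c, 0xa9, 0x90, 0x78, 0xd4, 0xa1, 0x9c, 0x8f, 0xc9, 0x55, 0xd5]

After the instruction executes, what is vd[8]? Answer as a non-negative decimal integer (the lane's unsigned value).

vd[8] = 14

lanes per group: 128·4/32 = 16
vl ← min(5, 16) = 5
vd[0] add(0xef,0x4b) -> 0x13a
vd[1] mask-off/keep -> 0xe6
vd[2] mask-off/keep -> 0x6b
vd[3] add(0xf8,0xd2) -> 0x1ca
vd[4] mask-off/keep -> 0x2d
vd[5] tail/keep -> 0x51
vd[6] tail/keep -> 0x46
vd[7] tail/keep -> 0x21
vd[8] tail/keep -> 0x0e
vd[9] tail/keep -> 0x40
vd[10] tail/keep -> 0xc0
vd[11] tail/keep -> 0x14
vd[12] tail/keep -> 0x48
vd[13] tail/keep -> 0x80
vd[14] tail/keep -> 0x43
vd[15] tail/keep -> 0x36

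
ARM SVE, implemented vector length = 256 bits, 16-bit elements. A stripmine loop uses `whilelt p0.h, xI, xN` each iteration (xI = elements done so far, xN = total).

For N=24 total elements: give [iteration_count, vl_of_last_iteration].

[iterations, last_vl] = [2, 8]

lane count: 256 div 16 = 16
24 elements at 16/iter → 2 passes, remainder 8 on the last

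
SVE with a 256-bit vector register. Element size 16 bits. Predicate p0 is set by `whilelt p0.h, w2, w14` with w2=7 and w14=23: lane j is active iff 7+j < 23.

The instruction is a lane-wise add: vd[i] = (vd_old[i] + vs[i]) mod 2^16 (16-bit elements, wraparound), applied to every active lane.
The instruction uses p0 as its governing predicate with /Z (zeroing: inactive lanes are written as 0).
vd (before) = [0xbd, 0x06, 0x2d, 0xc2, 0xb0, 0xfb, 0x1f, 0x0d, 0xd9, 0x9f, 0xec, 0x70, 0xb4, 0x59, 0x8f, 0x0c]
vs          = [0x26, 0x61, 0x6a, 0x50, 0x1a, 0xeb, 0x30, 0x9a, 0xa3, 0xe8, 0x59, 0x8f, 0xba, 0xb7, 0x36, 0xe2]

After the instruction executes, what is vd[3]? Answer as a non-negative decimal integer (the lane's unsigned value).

vd[3] = 274

lane count: 256 div 16 = 16
p0[j] = (7+j < 23); true for j=0..15 → 16 lanes set
lane  0: add(0xbd,0x26) ⇒ 0xe3
lane  1: add(0x06,0x61) ⇒ 0x67
lane  2: add(0x2d,0x6a) ⇒ 0x97
lane  3: add(0xc2,0x50) ⇒ 0x112
lane  4: add(0xb0,0x1a) ⇒ 0xca
lane  5: add(0xfb,0xeb) ⇒ 0x1e6
lane  6: add(0x1f,0x30) ⇒ 0x4f
lane  7: add(0x0d,0x9a) ⇒ 0xa7
lane  8: add(0xd9,0xa3) ⇒ 0x17c
lane  9: add(0x9f,0xe8) ⇒ 0x187
lane 10: add(0xec,0x59) ⇒ 0x145
lane 11: add(0x70,0x8f) ⇒ 0xff
lane 12: add(0xb4,0xba) ⇒ 0x16e
lane 13: add(0x59,0xb7) ⇒ 0x110
lane 14: add(0x8f,0x36) ⇒ 0xc5
lane 15: add(0x0c,0xe2) ⇒ 0xee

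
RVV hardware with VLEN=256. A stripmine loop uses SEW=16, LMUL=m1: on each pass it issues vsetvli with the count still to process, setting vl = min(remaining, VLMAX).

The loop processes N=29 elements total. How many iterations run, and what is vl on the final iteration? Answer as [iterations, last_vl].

[iterations, last_vl] = [2, 13]

VLMAX = VLEN×LMUL/SEW = 256×1/16 = 16
iterations = ceil(29/16) = 2; final-pass vl = 13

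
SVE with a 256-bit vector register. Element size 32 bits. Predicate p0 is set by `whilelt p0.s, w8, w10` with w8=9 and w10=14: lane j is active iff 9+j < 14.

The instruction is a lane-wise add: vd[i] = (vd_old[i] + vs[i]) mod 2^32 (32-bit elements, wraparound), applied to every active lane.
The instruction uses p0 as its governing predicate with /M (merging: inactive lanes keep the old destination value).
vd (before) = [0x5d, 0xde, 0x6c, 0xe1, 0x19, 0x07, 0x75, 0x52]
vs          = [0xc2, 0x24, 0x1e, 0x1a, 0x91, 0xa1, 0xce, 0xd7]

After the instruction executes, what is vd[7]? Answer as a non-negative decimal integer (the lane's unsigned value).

256-bit reg / 32-bit elem → 8 lanes
active while 9+j < 14, i.e. j ∈ [0,5) capped at 8 ⇒ 5
vd[0] add(0x5d,0xc2) -> 0x11f
vd[1] add(0xde,0x24) -> 0x102
vd[2] add(0x6c,0x1e) -> 0x8a
vd[3] add(0xe1,0x1a) -> 0xfb
vd[4] add(0x19,0x91) -> 0xaa
vd[5] tail/keep -> 0x07
vd[6] tail/keep -> 0x75
vd[7] tail/keep -> 0x52

vd[7] = 82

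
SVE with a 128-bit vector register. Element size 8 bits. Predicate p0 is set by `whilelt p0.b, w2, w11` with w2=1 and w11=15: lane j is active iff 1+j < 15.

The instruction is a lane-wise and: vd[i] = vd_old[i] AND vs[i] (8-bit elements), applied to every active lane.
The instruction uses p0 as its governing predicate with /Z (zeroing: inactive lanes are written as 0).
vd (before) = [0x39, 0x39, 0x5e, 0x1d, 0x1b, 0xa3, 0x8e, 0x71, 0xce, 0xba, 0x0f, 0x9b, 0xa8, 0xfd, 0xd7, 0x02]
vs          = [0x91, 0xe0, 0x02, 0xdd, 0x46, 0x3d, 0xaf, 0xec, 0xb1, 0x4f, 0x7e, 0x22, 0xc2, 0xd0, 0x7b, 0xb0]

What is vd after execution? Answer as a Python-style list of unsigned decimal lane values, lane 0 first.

vd = [17, 32, 2, 29, 2, 33, 142, 96, 128, 10, 14, 2, 128, 208, 0, 0]

lane count: 128 div 8 = 16
active while 1+j < 15, i.e. j ∈ [0,14) capped at 16 ⇒ 14
[0] and(0x39,0x91) = 0x11
[1] and(0x39,0xe0) = 0x20
[2] and(0x5e,0x02) = 0x02
[3] and(0x1d,0xdd) = 0x1d
[4] and(0x1b,0x46) = 0x02
[5] and(0xa3,0x3d) = 0x21
[6] and(0x8e,0xaf) = 0x8e
[7] and(0x71,0xec) = 0x60
[8] and(0xce,0xb1) = 0x80
[9] and(0xba,0x4f) = 0x0a
[10] and(0x0f,0x7e) = 0x0e
[11] and(0x9b,0x22) = 0x02
[12] and(0xa8,0xc2) = 0x80
[13] and(0xfd,0xd0) = 0xd0
[14] tail/zero = 0x00
[15] tail/zero = 0x00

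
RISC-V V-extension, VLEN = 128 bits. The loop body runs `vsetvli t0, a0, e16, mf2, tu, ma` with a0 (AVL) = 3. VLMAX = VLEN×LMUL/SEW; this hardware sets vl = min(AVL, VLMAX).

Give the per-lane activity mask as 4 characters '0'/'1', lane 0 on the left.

predicate = 1110

VLMAX = (128 × 1/2) / 16 = 4 lanes
vl ← min(3, 4) = 3
bits (lane 0 leftmost): 1110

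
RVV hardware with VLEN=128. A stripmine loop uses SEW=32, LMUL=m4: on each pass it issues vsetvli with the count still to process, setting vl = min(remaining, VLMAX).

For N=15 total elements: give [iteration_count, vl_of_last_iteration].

[iterations, last_vl] = [1, 15]

lanes per group: 128·4/32 = 16
iterations = ceil(15/16) = 1; final-pass vl = 15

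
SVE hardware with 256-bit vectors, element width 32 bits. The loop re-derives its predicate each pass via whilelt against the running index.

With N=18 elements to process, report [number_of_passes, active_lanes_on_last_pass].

[iterations, last_vl] = [3, 2]

register lanes = 256/32 = 8
iterations = ceil(18/8) = 3; final-pass vl = 2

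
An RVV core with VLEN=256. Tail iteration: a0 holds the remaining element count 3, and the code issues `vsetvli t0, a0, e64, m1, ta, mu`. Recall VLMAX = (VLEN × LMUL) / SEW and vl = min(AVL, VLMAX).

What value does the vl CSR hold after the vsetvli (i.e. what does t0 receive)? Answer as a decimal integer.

vl = 3

VLMAX = VLEN×LMUL/SEW = 256×1/64 = 4
vl ← min(3, 4) = 3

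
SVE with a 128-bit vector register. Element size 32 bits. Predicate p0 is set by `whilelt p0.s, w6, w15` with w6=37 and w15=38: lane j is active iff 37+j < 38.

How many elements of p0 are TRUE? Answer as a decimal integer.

lane count: 128 div 32 = 4
whilelt: lane j active iff 37+j < 38 → j < 1 → 1 active

vl = 1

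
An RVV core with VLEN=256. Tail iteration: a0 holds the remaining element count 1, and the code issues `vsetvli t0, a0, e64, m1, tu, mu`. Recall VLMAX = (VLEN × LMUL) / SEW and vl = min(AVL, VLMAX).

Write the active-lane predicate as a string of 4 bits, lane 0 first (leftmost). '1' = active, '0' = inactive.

VLMAX = VLEN×LMUL/SEW = 256×1/64 = 4
vl ← min(1, 4) = 1
bits (lane 0 leftmost): 1000

predicate = 1000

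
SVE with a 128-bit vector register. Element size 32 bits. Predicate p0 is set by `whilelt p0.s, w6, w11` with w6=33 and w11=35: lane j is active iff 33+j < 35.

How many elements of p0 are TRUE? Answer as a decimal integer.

128-bit reg / 32-bit elem → 4 lanes
active while 33+j < 35, i.e. j ∈ [0,2) capped at 4 ⇒ 2

vl = 2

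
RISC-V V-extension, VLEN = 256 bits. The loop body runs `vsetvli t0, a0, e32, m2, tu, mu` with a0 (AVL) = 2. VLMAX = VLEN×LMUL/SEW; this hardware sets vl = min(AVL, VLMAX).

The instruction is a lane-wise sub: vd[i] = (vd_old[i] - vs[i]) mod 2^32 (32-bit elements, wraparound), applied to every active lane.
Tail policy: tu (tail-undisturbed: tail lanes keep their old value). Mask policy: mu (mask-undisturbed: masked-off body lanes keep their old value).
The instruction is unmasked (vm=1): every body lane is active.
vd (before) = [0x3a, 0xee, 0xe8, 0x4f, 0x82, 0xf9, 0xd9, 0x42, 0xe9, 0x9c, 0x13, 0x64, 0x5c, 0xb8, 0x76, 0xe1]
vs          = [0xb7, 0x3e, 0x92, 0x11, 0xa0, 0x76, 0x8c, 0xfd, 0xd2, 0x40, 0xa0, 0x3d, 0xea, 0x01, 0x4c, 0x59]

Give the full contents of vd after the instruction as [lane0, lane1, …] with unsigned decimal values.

lanes per group: 256·2/32 = 16
vl ← min(2, 16) = 2
lane  0: sub(0x3a,0xb7) ⇒ 0xffffff83
lane  1: sub(0xee,0x3e) ⇒ 0xb0
lane  2: tail/keep ⇒ 0xe8
lane  3: tail/keep ⇒ 0x4f
lane  4: tail/keep ⇒ 0x82
lane  5: tail/keep ⇒ 0xf9
lane  6: tail/keep ⇒ 0xd9
lane  7: tail/keep ⇒ 0x42
lane  8: tail/keep ⇒ 0xe9
lane  9: tail/keep ⇒ 0x9c
lane 10: tail/keep ⇒ 0x13
lane 11: tail/keep ⇒ 0x64
lane 12: tail/keep ⇒ 0x5c
lane 13: tail/keep ⇒ 0xb8
lane 14: tail/keep ⇒ 0x76
lane 15: tail/keep ⇒ 0xe1

vd = [4294967171, 176, 232, 79, 130, 249, 217, 66, 233, 156, 19, 100, 92, 184, 118, 225]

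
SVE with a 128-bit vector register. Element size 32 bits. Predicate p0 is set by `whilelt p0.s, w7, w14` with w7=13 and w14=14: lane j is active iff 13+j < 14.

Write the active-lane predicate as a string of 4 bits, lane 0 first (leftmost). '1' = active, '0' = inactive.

128-bit reg / 32-bit elem → 4 lanes
whilelt: lane j active iff 13+j < 14 → j < 1 → 1 active
bits (lane 0 leftmost): 1000

predicate = 1000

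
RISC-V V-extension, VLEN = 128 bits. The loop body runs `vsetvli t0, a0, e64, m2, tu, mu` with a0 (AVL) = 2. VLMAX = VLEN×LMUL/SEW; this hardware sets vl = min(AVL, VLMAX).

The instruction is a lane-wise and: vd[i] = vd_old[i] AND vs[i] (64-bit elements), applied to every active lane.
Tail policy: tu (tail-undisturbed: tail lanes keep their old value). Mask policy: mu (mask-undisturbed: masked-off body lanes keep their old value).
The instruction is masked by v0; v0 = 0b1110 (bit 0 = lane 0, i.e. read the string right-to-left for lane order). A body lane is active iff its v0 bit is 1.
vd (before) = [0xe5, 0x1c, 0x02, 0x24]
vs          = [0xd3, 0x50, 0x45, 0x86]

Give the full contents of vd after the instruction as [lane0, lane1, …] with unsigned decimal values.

VLMAX = VLEN×LMUL/SEW = 128×2/64 = 4
AVL=2 ≤ VLMAX=4, so vl = 2
vd[0] mask-off/keep -> 0xe5
vd[1] and(0x1c,0x50) -> 0x10
vd[2] tail/keep -> 0x02
vd[3] tail/keep -> 0x24

vd = [229, 16, 2, 36]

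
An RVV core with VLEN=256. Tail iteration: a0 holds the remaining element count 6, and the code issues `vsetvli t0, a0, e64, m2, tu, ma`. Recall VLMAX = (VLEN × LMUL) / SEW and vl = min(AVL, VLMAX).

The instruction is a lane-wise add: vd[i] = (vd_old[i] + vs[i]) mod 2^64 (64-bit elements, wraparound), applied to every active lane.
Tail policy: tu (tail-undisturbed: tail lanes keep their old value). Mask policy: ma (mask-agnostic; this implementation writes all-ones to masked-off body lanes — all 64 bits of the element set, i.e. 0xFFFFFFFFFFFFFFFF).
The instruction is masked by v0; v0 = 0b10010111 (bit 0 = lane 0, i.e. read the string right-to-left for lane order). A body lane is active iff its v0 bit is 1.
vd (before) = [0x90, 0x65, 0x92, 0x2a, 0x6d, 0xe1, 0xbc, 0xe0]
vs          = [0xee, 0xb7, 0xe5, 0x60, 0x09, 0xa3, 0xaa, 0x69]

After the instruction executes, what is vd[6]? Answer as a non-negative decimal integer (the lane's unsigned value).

VLMAX = VLEN×LMUL/SEW = 256×2/64 = 8
vl = min(AVL, VLMAX) = min(6, 8) = 6
[0] add(0x90,0xee) = 0x17e
[1] add(0x65,0xb7) = 0x11c
[2] add(0x92,0xe5) = 0x177
[3] mask-off/ones = 0xffffffffffffffff
[4] add(0x6d,0x09) = 0x76
[5] mask-off/ones = 0xffffffffffffffff
[6] tail/keep = 0xbc
[7] tail/keep = 0xe0

vd[6] = 188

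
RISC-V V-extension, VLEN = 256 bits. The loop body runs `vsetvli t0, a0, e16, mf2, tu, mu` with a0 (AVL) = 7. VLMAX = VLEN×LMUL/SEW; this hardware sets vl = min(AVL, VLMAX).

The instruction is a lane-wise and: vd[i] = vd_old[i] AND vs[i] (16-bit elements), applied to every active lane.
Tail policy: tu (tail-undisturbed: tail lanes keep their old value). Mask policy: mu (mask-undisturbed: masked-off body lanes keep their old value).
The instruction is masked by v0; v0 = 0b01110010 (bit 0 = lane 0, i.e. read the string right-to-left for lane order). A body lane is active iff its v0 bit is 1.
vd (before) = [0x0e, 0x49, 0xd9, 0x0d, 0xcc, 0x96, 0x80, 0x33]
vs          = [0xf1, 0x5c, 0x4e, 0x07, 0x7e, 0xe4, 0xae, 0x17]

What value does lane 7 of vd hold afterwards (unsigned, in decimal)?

vd[7] = 51

VLMAX = VLEN×LMUL/SEW = 256×1/2/16 = 8
vl ← min(7, 8) = 7
[0] mask-off/keep = 0x0e
[1] and(0x49,0x5c) = 0x48
[2] mask-off/keep = 0xd9
[3] mask-off/keep = 0x0d
[4] and(0xcc,0x7e) = 0x4c
[5] and(0x96,0xe4) = 0x84
[6] and(0x80,0xae) = 0x80
[7] tail/keep = 0x33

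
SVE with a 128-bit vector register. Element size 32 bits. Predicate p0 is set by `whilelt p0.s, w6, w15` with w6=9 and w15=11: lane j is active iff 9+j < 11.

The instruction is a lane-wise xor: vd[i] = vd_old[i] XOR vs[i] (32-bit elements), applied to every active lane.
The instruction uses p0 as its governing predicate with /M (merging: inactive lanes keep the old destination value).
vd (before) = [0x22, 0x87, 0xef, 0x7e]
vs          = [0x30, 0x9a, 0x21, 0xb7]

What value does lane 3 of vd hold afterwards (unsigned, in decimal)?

vd[3] = 126

128-bit reg / 32-bit elem → 4 lanes
p0[j] = (9+j < 11); true for j=0..1 → 2 lanes set
  i=0: xor(0x22,0x30) → 18
  i=1: xor(0x87,0x9a) → 29
  i=2: tail/keep → 239
  i=3: tail/keep → 126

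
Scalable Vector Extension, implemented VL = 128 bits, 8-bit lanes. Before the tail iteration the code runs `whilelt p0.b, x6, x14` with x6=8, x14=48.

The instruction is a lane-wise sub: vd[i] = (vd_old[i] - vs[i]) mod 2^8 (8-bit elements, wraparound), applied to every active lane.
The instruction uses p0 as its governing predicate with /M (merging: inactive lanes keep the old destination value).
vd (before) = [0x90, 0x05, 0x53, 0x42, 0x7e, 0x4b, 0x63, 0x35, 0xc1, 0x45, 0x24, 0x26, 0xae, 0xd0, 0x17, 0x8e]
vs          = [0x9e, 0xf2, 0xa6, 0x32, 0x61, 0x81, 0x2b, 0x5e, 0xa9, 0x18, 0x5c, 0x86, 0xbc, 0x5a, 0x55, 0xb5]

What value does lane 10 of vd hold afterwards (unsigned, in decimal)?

vd[10] = 200

lane count: 128 div 8 = 16
p0[j] = (8+j < 48); true for j=0..15 → 16 lanes set
  i=0: sub(0x90,0x9e) → 242
  i=1: sub(0x05,0xf2) → 19
  i=2: sub(0x53,0xa6) → 173
  i=3: sub(0x42,0x32) → 16
  i=4: sub(0x7e,0x61) → 29
  i=5: sub(0x4b,0x81) → 202
  i=6: sub(0x63,0x2b) → 56
  i=7: sub(0x35,0x5e) → 215
  i=8: sub(0xc1,0xa9) → 24
  i=9: sub(0x45,0x18) → 45
  i=10: sub(0x24,0x5c) → 200
  i=11: sub(0x26,0x86) → 160
  i=12: sub(0xae,0xbc) → 242
  i=13: sub(0xd0,0x5a) → 118
  i=14: sub(0x17,0x55) → 194
  i=15: sub(0x8e,0xb5) → 217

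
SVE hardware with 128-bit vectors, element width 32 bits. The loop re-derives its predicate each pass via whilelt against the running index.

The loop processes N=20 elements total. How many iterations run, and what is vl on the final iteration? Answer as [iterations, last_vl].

[iterations, last_vl] = [5, 4]

128-bit reg / 32-bit elem → 4 lanes
N=20: ⌈20/4⌉ = 5 iters; last vl = 20 − 4×4 = 4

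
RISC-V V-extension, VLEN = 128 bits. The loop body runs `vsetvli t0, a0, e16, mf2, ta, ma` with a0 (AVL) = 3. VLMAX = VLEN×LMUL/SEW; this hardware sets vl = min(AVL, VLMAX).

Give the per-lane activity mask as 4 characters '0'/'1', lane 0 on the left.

predicate = 1110

VLMAX = (128 × 1/2) / 16 = 4 lanes
vl = min(AVL, VLMAX) = min(3, 4) = 3
bits (lane 0 leftmost): 1110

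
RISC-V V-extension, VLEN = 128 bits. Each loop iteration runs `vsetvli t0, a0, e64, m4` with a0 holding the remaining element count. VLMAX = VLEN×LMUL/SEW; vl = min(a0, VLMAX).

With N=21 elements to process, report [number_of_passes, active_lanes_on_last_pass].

[iterations, last_vl] = [3, 5]

lanes per group: 128·4/64 = 8
iterations = ceil(21/8) = 3; final-pass vl = 5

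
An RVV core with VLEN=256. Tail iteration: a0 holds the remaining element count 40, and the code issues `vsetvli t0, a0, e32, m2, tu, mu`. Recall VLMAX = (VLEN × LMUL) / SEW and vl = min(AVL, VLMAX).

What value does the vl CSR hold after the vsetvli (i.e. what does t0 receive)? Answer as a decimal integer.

VLMAX = (256 × 2) / 32 = 16 lanes
vl = min(AVL, VLMAX) = min(40, 16) = 16

vl = 16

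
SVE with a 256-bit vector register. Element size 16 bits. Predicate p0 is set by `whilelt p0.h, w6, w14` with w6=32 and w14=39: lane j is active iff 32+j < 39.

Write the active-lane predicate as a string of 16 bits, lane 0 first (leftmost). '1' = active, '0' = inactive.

lane count: 256 div 16 = 16
p0[j] = (32+j < 39); true for j=0..6 → 7 lanes set
bits (lane 0 leftmost): 1111111000000000

predicate = 1111111000000000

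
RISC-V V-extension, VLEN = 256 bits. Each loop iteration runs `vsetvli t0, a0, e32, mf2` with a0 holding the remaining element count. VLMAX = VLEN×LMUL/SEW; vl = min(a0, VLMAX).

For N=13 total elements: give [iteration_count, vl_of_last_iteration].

[iterations, last_vl] = [4, 1]

VLMAX = (256 × 1/2) / 32 = 4 lanes
N=13: ⌈13/4⌉ = 4 iters; last vl = 13 − 3×4 = 1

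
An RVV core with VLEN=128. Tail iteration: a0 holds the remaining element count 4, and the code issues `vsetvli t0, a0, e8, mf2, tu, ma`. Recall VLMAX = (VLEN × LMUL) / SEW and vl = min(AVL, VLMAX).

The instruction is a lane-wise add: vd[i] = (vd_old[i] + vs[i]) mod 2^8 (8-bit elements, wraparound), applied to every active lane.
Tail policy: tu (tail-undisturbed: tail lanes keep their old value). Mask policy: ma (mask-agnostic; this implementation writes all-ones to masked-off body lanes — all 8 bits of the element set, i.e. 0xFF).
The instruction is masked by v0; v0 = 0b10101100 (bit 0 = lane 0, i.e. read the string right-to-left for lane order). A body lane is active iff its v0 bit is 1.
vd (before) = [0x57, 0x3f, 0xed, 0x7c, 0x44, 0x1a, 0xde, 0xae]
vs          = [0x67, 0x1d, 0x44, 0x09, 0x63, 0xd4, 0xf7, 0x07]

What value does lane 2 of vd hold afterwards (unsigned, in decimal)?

lanes per group: 128·1/2/8 = 8
vl ← min(4, 8) = 4
lane  0: mask-off/ones ⇒ 0xff
lane  1: mask-off/ones ⇒ 0xff
lane  2: add(0xed,0x44) ⇒ 0x31
lane  3: add(0x7c,0x09) ⇒ 0x85
lane  4: tail/keep ⇒ 0x44
lane  5: tail/keep ⇒ 0x1a
lane  6: tail/keep ⇒ 0xde
lane  7: tail/keep ⇒ 0xae

vd[2] = 49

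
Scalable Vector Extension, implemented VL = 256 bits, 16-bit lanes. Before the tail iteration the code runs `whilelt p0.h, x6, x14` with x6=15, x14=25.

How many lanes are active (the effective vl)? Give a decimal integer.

register lanes = 256/16 = 16
active while 15+j < 25, i.e. j ∈ [0,10) capped at 16 ⇒ 10

vl = 10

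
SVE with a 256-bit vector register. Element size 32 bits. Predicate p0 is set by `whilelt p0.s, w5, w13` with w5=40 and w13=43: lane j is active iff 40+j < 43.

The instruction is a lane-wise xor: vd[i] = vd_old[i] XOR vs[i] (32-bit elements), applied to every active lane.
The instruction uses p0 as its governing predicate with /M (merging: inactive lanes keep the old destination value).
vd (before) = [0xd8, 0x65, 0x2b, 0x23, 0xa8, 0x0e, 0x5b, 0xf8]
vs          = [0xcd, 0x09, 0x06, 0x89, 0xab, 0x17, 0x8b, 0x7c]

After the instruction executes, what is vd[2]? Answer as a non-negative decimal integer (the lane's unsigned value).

256-bit reg / 32-bit elem → 8 lanes
active while 40+j < 43, i.e. j ∈ [0,3) capped at 8 ⇒ 3
lane  0: xor(0xd8,0xcd) ⇒ 0x15
lane  1: xor(0x65,0x09) ⇒ 0x6c
lane  2: xor(0x2b,0x06) ⇒ 0x2d
lane  3: tail/keep ⇒ 0x23
lane  4: tail/keep ⇒ 0xa8
lane  5: tail/keep ⇒ 0x0e
lane  6: tail/keep ⇒ 0x5b
lane  7: tail/keep ⇒ 0xf8

vd[2] = 45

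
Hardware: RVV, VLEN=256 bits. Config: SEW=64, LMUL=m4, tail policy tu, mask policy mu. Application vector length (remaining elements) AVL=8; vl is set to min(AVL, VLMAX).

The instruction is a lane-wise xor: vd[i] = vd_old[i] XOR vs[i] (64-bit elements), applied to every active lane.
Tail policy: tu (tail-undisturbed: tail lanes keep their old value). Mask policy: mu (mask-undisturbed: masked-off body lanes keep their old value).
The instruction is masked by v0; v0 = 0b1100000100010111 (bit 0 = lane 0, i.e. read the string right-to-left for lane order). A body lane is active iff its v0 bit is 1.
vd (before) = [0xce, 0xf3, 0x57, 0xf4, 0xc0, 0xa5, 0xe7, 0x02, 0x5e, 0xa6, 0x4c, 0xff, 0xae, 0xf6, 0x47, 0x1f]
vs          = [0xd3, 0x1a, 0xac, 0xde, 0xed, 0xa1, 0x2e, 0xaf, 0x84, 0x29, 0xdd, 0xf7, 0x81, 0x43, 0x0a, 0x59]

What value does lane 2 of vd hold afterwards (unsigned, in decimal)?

VLMAX = VLEN×LMUL/SEW = 256×4/64 = 16
vl ← min(8, 16) = 8
lane  0: xor(0xce,0xd3) ⇒ 0x1d
lane  1: xor(0xf3,0x1a) ⇒ 0xe9
lane  2: xor(0x57,0xac) ⇒ 0xfb
lane  3: mask-off/keep ⇒ 0xf4
lane  4: xor(0xc0,0xed) ⇒ 0x2d
lane  5: mask-off/keep ⇒ 0xa5
lane  6: mask-off/keep ⇒ 0xe7
lane  7: mask-off/keep ⇒ 0x02
lane  8: tail/keep ⇒ 0x5e
lane  9: tail/keep ⇒ 0xa6
lane 10: tail/keep ⇒ 0x4c
lane 11: tail/keep ⇒ 0xff
lane 12: tail/keep ⇒ 0xae
lane 13: tail/keep ⇒ 0xf6
lane 14: tail/keep ⇒ 0x47
lane 15: tail/keep ⇒ 0x1f

vd[2] = 251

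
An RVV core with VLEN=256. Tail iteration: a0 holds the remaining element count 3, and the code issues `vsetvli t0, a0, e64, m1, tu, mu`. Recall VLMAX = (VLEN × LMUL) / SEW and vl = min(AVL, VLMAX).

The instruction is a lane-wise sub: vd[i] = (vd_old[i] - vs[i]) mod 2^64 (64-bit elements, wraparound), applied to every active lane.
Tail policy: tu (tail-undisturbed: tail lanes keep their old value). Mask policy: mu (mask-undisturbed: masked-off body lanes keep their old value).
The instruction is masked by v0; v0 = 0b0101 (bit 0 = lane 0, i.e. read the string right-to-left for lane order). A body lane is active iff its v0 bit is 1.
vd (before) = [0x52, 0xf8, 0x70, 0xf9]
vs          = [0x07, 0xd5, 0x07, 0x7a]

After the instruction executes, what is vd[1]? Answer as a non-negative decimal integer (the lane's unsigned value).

lanes per group: 256·1/64 = 4
AVL=3 ≤ VLMAX=4, so vl = 3
  i=0: sub(0x52,0x07) → 75
  i=1: mask-off/keep → 248
  i=2: sub(0x70,0x07) → 105
  i=3: tail/keep → 249

vd[1] = 248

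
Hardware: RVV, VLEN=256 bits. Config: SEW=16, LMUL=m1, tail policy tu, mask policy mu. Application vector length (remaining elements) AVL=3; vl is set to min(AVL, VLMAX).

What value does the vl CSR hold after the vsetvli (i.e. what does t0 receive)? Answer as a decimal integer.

VLMAX = VLEN×LMUL/SEW = 256×1/16 = 16
AVL=3 ≤ VLMAX=16, so vl = 3

vl = 3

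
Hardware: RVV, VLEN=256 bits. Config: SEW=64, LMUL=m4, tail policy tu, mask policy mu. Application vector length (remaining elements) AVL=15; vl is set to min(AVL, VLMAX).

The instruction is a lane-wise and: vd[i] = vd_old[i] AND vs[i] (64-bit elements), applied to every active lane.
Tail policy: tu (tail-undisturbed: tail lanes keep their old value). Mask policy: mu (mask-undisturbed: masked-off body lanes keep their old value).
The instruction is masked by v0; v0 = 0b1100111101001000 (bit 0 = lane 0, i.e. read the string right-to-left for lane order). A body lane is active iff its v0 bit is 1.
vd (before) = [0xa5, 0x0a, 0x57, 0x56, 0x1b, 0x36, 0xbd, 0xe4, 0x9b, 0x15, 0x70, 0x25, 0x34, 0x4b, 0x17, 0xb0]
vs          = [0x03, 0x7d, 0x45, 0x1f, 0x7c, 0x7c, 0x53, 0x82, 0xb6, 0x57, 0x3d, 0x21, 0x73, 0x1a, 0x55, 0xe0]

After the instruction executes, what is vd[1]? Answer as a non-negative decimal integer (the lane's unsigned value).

vd[1] = 10

VLMAX = (256 × 4) / 64 = 16 lanes
vl = min(AVL, VLMAX) = min(15, 16) = 15
lane  0: mask-off/keep ⇒ 0xa5
lane  1: mask-off/keep ⇒ 0x0a
lane  2: mask-off/keep ⇒ 0x57
lane  3: and(0x56,0x1f) ⇒ 0x16
lane  4: mask-off/keep ⇒ 0x1b
lane  5: mask-off/keep ⇒ 0x36
lane  6: and(0xbd,0x53) ⇒ 0x11
lane  7: mask-off/keep ⇒ 0xe4
lane  8: and(0x9b,0xb6) ⇒ 0x92
lane  9: and(0x15,0x57) ⇒ 0x15
lane 10: and(0x70,0x3d) ⇒ 0x30
lane 11: and(0x25,0x21) ⇒ 0x21
lane 12: mask-off/keep ⇒ 0x34
lane 13: mask-off/keep ⇒ 0x4b
lane 14: and(0x17,0x55) ⇒ 0x15
lane 15: tail/keep ⇒ 0xb0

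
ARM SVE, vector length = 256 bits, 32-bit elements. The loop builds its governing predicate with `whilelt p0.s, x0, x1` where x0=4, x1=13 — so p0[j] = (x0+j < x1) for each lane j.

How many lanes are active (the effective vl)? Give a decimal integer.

256-bit reg / 32-bit elem → 8 lanes
whilelt: lane j active iff 4+j < 13 → j < 9 → 8 active

vl = 8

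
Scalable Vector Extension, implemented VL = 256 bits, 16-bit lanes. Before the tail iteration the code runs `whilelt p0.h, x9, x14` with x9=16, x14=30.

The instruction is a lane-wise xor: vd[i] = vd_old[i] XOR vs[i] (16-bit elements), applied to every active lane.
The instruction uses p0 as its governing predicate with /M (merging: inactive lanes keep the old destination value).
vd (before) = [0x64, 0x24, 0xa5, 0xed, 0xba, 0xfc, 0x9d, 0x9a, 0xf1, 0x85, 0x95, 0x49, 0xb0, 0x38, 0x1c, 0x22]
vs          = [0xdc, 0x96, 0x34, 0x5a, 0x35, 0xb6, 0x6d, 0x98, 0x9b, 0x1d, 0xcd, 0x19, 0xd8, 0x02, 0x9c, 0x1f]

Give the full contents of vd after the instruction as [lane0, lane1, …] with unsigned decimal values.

256-bit reg / 16-bit elem → 16 lanes
active while 16+j < 30, i.e. j ∈ [0,14) capped at 16 ⇒ 14
lane  0: xor(0x64,0xdc) ⇒ 0xb8
lane  1: xor(0x24,0x96) ⇒ 0xb2
lane  2: xor(0xa5,0x34) ⇒ 0x91
lane  3: xor(0xed,0x5a) ⇒ 0xb7
lane  4: xor(0xba,0x35) ⇒ 0x8f
lane  5: xor(0xfc,0xb6) ⇒ 0x4a
lane  6: xor(0x9d,0x6d) ⇒ 0xf0
lane  7: xor(0x9a,0x98) ⇒ 0x02
lane  8: xor(0xf1,0x9b) ⇒ 0x6a
lane  9: xor(0x85,0x1d) ⇒ 0x98
lane 10: xor(0x95,0xcd) ⇒ 0x58
lane 11: xor(0x49,0x19) ⇒ 0x50
lane 12: xor(0xb0,0xd8) ⇒ 0x68
lane 13: xor(0x38,0x02) ⇒ 0x3a
lane 14: tail/keep ⇒ 0x1c
lane 15: tail/keep ⇒ 0x22

vd = [184, 178, 145, 183, 143, 74, 240, 2, 106, 152, 88, 80, 104, 58, 28, 34]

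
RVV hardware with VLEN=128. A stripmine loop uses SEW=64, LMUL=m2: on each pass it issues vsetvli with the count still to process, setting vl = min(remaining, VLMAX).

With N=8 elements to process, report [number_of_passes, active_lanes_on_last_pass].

VLMAX = (128 × 2) / 64 = 4 lanes
N=8: ⌈8/4⌉ = 2 iters; last vl = 8 − 1×4 = 4

[iterations, last_vl] = [2, 4]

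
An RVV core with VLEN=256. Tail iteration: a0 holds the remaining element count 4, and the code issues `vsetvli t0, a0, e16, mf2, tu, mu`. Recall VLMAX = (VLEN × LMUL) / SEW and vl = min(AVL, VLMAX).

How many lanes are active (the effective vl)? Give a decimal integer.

vl = 4

lanes per group: 256·1/2/16 = 8
AVL=4 ≤ VLMAX=8, so vl = 4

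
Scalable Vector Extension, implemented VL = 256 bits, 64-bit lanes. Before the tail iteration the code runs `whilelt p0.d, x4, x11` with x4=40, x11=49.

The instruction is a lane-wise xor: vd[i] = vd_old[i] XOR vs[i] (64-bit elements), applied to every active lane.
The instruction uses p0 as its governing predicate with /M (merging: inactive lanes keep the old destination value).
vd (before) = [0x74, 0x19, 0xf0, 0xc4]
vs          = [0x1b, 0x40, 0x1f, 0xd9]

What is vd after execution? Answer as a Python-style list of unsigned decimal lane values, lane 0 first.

vd = [111, 89, 239, 29]

lane count: 256 div 64 = 4
p0[j] = (40+j < 49); true for j=0..3 → 4 lanes set
  i=0: xor(0x74,0x1b) → 111
  i=1: xor(0x19,0x40) → 89
  i=2: xor(0xf0,0x1f) → 239
  i=3: xor(0xc4,0xd9) → 29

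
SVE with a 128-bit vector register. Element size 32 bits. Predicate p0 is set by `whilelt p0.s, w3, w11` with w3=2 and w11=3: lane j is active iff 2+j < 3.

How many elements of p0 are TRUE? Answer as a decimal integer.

vl = 1

lane count: 128 div 32 = 4
active while 2+j < 3, i.e. j ∈ [0,1) capped at 4 ⇒ 1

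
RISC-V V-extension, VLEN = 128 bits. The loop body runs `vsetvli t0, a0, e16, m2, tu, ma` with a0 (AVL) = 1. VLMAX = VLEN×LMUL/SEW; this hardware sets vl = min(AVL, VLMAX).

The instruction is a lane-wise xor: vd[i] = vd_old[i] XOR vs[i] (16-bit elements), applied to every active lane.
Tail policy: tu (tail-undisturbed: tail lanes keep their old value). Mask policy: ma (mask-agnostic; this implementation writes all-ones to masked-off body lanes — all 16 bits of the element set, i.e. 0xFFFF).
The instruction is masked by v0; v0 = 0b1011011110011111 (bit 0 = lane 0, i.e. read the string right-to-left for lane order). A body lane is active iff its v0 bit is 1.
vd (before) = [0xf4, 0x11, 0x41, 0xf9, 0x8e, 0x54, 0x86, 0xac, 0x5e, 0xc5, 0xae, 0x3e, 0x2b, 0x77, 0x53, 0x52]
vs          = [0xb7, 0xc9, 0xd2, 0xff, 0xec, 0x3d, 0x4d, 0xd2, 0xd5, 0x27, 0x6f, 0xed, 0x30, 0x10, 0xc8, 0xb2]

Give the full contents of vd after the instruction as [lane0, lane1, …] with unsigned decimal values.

vd = [67, 17, 65, 249, 142, 84, 134, 172, 94, 197, 174, 62, 43, 119, 83, 82]

lanes per group: 128·2/16 = 16
vl = min(AVL, VLMAX) = min(1, 16) = 1
  i=0: xor(0xf4,0xb7) → 67
  i=1: tail/keep → 17
  i=2: tail/keep → 65
  i=3: tail/keep → 249
  i=4: tail/keep → 142
  i=5: tail/keep → 84
  i=6: tail/keep → 134
  i=7: tail/keep → 172
  i=8: tail/keep → 94
  i=9: tail/keep → 197
  i=10: tail/keep → 174
  i=11: tail/keep → 62
  i=12: tail/keep → 43
  i=13: tail/keep → 119
  i=14: tail/keep → 83
  i=15: tail/keep → 82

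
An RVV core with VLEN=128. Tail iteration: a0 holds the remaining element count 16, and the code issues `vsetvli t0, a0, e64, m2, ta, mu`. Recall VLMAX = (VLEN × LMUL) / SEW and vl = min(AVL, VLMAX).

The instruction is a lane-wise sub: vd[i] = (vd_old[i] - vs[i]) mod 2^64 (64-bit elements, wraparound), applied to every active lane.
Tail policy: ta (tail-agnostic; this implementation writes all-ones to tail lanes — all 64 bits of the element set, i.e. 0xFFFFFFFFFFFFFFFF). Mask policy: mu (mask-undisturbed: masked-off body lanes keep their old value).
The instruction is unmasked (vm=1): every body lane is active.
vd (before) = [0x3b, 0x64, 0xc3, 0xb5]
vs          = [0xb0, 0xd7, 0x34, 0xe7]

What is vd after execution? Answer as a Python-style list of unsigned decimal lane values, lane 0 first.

vd = [18446744073709551499, 18446744073709551501, 143, 18446744073709551566]

VLMAX = VLEN×LMUL/SEW = 128×2/64 = 4
AVL=16 > VLMAX=4, so vl = 4
vd[0] sub(0x3b,0xb0) -> 0xffffffffffffff8b
vd[1] sub(0x64,0xd7) -> 0xffffffffffffff8d
vd[2] sub(0xc3,0x34) -> 0x8f
vd[3] sub(0xb5,0xe7) -> 0xffffffffffffffce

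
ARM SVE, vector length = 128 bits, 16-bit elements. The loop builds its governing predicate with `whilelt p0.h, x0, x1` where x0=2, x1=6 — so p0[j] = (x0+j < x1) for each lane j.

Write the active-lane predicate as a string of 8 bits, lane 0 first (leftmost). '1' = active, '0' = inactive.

lane count: 128 div 16 = 8
p0[j] = (2+j < 6); true for j=0..3 → 4 lanes set
bits (lane 0 leftmost): 11110000

predicate = 11110000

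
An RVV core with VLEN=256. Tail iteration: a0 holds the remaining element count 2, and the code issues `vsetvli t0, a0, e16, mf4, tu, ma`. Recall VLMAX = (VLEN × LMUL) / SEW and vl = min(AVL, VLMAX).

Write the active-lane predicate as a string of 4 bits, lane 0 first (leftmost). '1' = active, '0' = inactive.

VLMAX = (256 × 1/4) / 16 = 4 lanes
AVL=2 ≤ VLMAX=4, so vl = 2
bits (lane 0 leftmost): 1100

predicate = 1100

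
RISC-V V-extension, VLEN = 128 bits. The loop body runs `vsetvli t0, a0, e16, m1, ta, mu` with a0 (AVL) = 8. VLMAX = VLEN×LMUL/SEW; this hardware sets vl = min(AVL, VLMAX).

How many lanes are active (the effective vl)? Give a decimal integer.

VLMAX = VLEN×LMUL/SEW = 128×1/16 = 8
vl = min(AVL, VLMAX) = min(8, 8) = 8

vl = 8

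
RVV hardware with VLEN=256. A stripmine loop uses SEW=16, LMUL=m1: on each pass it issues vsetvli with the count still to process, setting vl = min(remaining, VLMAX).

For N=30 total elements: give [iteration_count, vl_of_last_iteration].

VLMAX = VLEN×LMUL/SEW = 256×1/16 = 16
iterations = ceil(30/16) = 2; final-pass vl = 14

[iterations, last_vl] = [2, 14]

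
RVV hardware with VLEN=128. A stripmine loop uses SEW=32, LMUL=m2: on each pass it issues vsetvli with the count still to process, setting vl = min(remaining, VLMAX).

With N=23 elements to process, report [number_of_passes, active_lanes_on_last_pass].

[iterations, last_vl] = [3, 7]

lanes per group: 128·2/32 = 8
N=23: ⌈23/8⌉ = 3 iters; last vl = 23 − 2×8 = 7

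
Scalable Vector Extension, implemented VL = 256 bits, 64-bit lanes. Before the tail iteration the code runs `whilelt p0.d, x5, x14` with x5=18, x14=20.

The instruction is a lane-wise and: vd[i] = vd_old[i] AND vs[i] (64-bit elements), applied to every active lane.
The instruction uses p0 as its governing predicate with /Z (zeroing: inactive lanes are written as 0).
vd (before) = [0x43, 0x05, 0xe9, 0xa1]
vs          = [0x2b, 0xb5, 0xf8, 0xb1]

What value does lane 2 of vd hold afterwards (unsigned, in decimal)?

vd[2] = 0

register lanes = 256/64 = 4
p0[j] = (18+j < 20); true for j=0..1 → 2 lanes set
vd[0] and(0x43,0x2b) -> 0x03
vd[1] and(0x05,0xb5) -> 0x05
vd[2] tail/zero -> 0x00
vd[3] tail/zero -> 0x00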